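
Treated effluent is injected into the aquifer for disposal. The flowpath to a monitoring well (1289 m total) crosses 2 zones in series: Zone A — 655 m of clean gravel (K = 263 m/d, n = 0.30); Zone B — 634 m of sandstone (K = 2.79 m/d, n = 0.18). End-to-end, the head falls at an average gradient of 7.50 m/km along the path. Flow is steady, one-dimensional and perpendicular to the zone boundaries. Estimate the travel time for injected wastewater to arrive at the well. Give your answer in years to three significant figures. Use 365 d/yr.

20.2 years

For zones in series the flux q is common to all zones; the equivalent conductivity is the harmonic (thickness-weighted) mean, K_eq = L_total / Σ(L_j/K_j).
Σ(L/K) = 655/263 + 634/2.79 = 2.490 + 227.2 = 229.7 d
K_eq = L_total / Σ(L/K) = 1289 / 229.7 = 5.611 m/d
q = K_eq · i = 5.611 × 0.0075 = 0.04208 m/d (same in every zone)
Zone A: v = q/n = 0.04208/0.30 = 0.1403 m/d → t_A = 655/0.1403 = 4669 d
Zone B: v = q/n = 0.04208/0.18 = 0.2338 m/d → t_B = 634/0.2338 = 2712 d
Total t = 4669 + 2712 = 7381 d
   = 7381 / 365 = 20.2 yr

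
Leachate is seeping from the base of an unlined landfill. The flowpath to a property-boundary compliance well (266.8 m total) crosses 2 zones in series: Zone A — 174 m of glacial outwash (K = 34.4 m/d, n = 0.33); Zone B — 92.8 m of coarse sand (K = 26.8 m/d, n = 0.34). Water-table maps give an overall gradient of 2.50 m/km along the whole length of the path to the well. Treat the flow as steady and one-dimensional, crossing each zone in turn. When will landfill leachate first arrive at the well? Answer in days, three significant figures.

1140 days

Continuity: the same q passes through each zone, so ΔH = q·Σ(L_j/K_j) — the zones act as resistances in series.
Σ(L/K) = 174/34.4 + 92.8/26.8 = 5.058 + 3.463 = 8.521 d
K_eq = L_total / Σ(L/K) = 266.8 / 8.521 = 31.31 m/d
q = K_eq · i = 31.31 × 0.0025 = 0.07828 m/d (same in every zone)
Zone A: v = q/n = 0.07828/0.33 = 0.2372 m/d → t_A = 174/0.2372 = 733.5 d
Zone B: v = q/n = 0.07828/0.34 = 0.2302 m/d → t_B = 92.8/0.2302 = 403.1 d
Total t = 733.5 + 403.1 = 1137 d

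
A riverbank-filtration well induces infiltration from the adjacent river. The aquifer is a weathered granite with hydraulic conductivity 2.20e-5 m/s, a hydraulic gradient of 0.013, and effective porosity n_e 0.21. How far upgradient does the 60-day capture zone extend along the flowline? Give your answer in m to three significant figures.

K = 2.20e-5 m/s × 86400 s/d = 1.901 m/d
Specific discharge q = 1.901 × 0.013 = 0.02471 m/d
Average linear velocity = 0.02471 / 0.21 = 0.1177 m/d
L = v × T = 0.1177 × 60 = 7.060 m

7.06 m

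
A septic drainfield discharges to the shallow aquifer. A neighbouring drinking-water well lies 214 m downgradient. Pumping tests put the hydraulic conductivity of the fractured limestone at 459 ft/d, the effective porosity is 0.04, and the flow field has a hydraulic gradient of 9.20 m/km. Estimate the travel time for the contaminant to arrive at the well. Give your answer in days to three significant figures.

6.65 days

K = 459 ft/d × 0.3048 = 139.9 m/d
q = Ki = 139.9 × 0.0092 = 1.287 m/d
Seepage velocity v = q / n = 1.287 / 0.04 = 32.18 m/d
t = L / v = 214 / 32.18 = 6.651 d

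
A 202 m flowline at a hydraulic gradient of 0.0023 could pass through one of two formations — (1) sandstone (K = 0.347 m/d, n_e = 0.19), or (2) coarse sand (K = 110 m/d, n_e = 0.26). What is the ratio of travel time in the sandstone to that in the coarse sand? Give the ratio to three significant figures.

232

Unit 1 (sandstone): v = 0.347×0.0023/0.19 = 0.004201 m/d, t = 202/0.004201 = 48090 d
Unit 2 (coarse sand): v = 110×0.0023/0.26 = 0.9731 m/d, t = 202/0.9731 = 207.6 d
t(sandstone) / t(coarse sand) = 48090/207.6 = 232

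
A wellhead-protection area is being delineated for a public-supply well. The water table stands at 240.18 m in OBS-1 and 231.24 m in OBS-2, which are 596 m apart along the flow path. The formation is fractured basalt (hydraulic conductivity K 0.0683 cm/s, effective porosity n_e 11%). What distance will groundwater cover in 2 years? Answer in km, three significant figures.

5.87 km

Hydraulic gradient i = (240.18 − 231.24) / 596 = 8.94 / 596 = 0.01500
K = 0.0683 cm/s × 864 = 59.01 m/d
q = Ki = 59.01 × 0.01500 = 0.8852 m/d
v = Ki/n = 59.01·0.01500/0.11 = 8.047 m/d
T = 2 yr × 365 = 730 d
L = v × T = 8.047 × 730 = 5874 m
   = 5.87 km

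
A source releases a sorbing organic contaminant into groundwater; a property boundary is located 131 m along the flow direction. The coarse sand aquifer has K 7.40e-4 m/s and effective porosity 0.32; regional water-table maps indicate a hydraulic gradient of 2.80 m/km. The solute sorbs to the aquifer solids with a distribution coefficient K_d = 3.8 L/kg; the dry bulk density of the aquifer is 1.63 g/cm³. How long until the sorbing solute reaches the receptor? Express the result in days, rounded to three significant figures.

K = 7.40e-4 m/s × 86400 s/d = 63.94 m/d
Specific discharge q = 63.94 × 0.0028 = 0.1790 m/d
v = Ki/n = 63.94·0.0028/0.32 = 0.5594 m/d
Retardation R = 1 + ρ_b·K_d/n = 1 + 1.63×3.8/0.32 = 20.36
Contaminant velocity v_c = v/R = 0.5594/20.36 = 0.02748 m/d
t = L/v_c = 131/0.02748 = 4767 d

4770 days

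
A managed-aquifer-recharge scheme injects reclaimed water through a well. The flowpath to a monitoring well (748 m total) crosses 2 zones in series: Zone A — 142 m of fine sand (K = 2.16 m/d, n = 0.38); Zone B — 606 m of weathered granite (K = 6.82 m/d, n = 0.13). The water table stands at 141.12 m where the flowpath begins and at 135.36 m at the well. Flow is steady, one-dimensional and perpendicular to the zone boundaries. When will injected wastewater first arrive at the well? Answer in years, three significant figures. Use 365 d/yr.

Total head drop ΔH = 141.12 − 135.36 = 5.76 m
Steady 1-D flow in series ⇒ the Darcy flux q is identical in every zone and the zone head losses add (resistances L/K in series).
Σ(L/K) = 142/2.16 + 606/6.82 = 65.74 + 88.86 = 154.6 d
q = ΔH / Σ(L/K) = 5.76 / 154.6 = 0.03726 m/d (same in every zone)
Zone A: v = q/n = 0.03726/0.38 = 0.09805 m/d → t_A = 142/0.09805 = 1448 d
Zone B: v = q/n = 0.03726/0.13 = 0.2866 m/d → t_B = 606/0.2866 = 2114 d
Total t = 1448 + 2114 = 3563 d
   = 3563 / 365 = 9.76 yr

9.76 years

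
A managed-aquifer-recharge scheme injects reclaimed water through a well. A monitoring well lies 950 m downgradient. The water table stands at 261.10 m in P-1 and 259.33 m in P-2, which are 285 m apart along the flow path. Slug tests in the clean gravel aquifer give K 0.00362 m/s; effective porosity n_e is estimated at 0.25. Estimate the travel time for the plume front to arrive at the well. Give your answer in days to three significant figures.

122 days

Hydraulic gradient i = (261.10 − 259.33) / 285 = 1.77 / 285 = 0.006211
K = 0.00362 m/s × 86400 s/d = 312.8 m/d
q = Ki = 312.8 × 0.006211 = 1.942 m/d
v_s = q/n_e = 1.942/0.25 = 7.770 m/d
t = L / v = 950 / 7.770 = 122.3 d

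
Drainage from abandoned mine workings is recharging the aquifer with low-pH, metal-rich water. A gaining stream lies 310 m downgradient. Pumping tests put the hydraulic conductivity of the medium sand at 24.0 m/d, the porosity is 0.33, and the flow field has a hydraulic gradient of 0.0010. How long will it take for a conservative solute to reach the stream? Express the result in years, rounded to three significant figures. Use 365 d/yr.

11.7 years

Darcy flux q = K·i = 24.0 × 0.0010 = 0.02400 m/d
v = Ki/n = 24.0·0.0010/0.33 = 0.07273 m/d
t = L / v = 310 / 0.07273 = 4263 d
   = 4263 / 365 = 11.7 yr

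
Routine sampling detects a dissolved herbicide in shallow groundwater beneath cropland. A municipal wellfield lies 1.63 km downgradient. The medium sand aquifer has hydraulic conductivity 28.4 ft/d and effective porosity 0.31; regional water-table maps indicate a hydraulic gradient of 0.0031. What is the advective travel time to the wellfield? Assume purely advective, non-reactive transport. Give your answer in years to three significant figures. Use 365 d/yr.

51.6 years

K = 28.4 ft/d × 0.3048 = 8.656 m/d
Specific discharge q = 8.656 × 0.0031 = 0.02683 m/d
v = Ki/n = 8.656·0.0031/0.31 = 0.08656 m/d
L = 1.63 km = 1630 m
t = L / v = 1630 / 0.08656 = 18830 d
   = 18830 / 365 = 51.6 yr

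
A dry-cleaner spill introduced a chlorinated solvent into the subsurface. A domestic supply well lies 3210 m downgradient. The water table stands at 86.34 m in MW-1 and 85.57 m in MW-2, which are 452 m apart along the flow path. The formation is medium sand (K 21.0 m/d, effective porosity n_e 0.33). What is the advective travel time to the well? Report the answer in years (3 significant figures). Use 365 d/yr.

Hydraulic gradient i = (86.34 − 85.57) / 452 = 0.77 / 452 = 0.001704
Darcy flux q = K·i = 21.0 × 0.001704 = 0.03577 m/d
v_s = q/n_e = 0.03577/0.33 = 0.1084 m/d
t = L / v = 3210 / 0.1084 = 29610 d
   = 29610 / 365 = 81.1 yr

81.1 years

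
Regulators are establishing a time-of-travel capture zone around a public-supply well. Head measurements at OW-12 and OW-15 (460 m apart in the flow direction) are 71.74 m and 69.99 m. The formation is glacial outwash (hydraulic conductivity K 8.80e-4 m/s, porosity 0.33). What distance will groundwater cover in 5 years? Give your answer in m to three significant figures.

Hydraulic gradient i = (71.74 − 69.99) / 460 = 1.75 / 460 = 0.003804
K = 8.80e-4 m/s × 86400 s/d = 76.03 m/d
q = Ki = 76.03 × 0.003804 = 0.2893 m/d
v_s = q/n_e = 0.2893/0.33 = 0.8765 m/d
T = 5 yr × 365 = 1825 d
L = v × T = 0.8765 × 1825 = 1600 m

1600 m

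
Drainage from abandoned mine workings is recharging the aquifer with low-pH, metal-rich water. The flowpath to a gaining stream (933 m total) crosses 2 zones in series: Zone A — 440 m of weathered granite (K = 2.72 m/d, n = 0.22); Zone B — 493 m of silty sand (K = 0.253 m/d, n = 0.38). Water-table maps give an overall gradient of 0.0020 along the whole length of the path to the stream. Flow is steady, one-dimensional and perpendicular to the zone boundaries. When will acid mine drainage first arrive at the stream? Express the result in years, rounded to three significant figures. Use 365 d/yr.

Steady 1-D flow in series ⇒ the Darcy flux q is identical in every zone and the zone head losses add (resistances L/K in series).
Σ(L/K) = 440/2.72 + 493/0.253 = 161.8 + 1949 = 2110 d
K_eq = L_total / Σ(L/K) = 933 / 2110 = 0.4421 m/d
q = K_eq · i = 0.4421 × 0.0020 = 8.842e-4 m/d (same in every zone)
Zone A: v = q/n = 8.842e-4/0.22 = 0.004019 m/d → t_A = 440/0.004019 = 109500 d
Zone B: v = q/n = 8.842e-4/0.38 = 0.002327 m/d → t_B = 493/0.002327 = 211900 d
Total t = 109500 + 211900 = 321400 d
   = 321400 / 365 = 880 yr

880 years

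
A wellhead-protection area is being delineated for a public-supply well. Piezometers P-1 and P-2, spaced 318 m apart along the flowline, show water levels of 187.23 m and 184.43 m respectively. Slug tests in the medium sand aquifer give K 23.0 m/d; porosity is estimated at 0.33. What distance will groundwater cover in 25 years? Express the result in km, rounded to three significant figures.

5.60 km

Hydraulic gradient i = (187.23 − 184.43) / 318 = 2.80 / 318 = 0.008805
Specific discharge q = 23.0 × 0.008805 = 0.2025 m/d
Seepage velocity v = q / n = 0.2025 / 0.33 = 0.6137 m/d
T = 25 yr × 365 = 9125 d
L = v × T = 0.6137 × 9125 = 5600 m
   = 5.60 km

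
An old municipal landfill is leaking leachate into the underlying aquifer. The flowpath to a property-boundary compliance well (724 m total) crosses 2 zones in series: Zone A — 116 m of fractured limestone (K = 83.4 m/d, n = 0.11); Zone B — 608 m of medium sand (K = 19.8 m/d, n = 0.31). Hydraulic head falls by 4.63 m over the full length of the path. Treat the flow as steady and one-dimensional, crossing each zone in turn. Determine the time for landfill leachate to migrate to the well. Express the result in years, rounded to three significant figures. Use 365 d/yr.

Continuity: the same q passes through each zone, so ΔH = q·Σ(L_j/K_j) — the zones act as resistances in series.
Σ(L/K) = 116/83.4 + 608/19.8 = 1.391 + 30.71 = 32.10 d
q = ΔH / Σ(L/K) = 4.63 / 32.10 = 0.1442 m/d (same in every zone)
Zone A: v = q/n = 0.1442/0.11 = 1.311 m/d → t_A = 116/1.311 = 88.46 d
Zone B: v = q/n = 0.1442/0.31 = 0.4653 m/d → t_B = 608/0.4653 = 1307 d
Total t = 88.46 + 1307 = 1395 d
   = 1395 / 365 = 3.82 yr

3.82 years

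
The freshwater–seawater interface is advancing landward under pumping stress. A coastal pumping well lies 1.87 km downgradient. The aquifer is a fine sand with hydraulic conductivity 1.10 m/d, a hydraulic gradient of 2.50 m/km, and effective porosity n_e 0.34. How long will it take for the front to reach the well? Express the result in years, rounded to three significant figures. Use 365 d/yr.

Darcy flux q = K·i = 1.10 × 0.0025 = 0.002750 m/d
v = Ki/n = 1.10·0.0025/0.34 = 0.008088 m/d
L = 1.87 km = 1870 m
t = L / v = 1870 / 0.008088 = 231200 d
   = 231200 / 365 = 633 yr

633 years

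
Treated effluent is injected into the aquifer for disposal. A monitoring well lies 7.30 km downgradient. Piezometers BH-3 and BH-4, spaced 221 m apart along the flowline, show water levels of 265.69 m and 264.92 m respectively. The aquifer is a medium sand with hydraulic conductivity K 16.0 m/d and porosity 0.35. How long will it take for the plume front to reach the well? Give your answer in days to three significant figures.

Hydraulic gradient i = (265.69 − 264.92) / 221 = 0.77 / 221 = 0.003484
Darcy flux q = K·i = 16.0 × 0.003484 = 0.05575 m/d
Seepage velocity v = q / n = 0.05575 / 0.35 = 0.1593 m/d
L = 7.30 km = 7300 m
t = L / v = 7300 / 0.1593 = 45830 d

45800 days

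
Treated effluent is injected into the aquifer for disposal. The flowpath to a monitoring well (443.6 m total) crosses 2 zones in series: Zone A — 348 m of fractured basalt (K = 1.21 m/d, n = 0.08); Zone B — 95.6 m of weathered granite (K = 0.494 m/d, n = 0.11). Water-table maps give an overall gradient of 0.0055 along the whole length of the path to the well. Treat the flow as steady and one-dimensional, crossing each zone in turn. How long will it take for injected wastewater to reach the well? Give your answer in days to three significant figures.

7560 days

For zones in series the flux q is common to all zones; the equivalent conductivity is the harmonic (thickness-weighted) mean, K_eq = L_total / Σ(L_j/K_j).
Σ(L/K) = 348/1.21 + 95.6/0.494 = 287.6 + 193.5 = 481.1 d
K_eq = L_total / Σ(L/K) = 443.6 / 481.1 = 0.9220 m/d
q = K_eq · i = 0.9220 × 0.0055 = 0.005071 m/d (same in every zone)
Zone A: v = q/n = 0.005071/0.08 = 0.06339 m/d → t_A = 348/0.06339 = 5490 d
Zone B: v = q/n = 0.005071/0.11 = 0.04610 m/d → t_B = 95.6/0.04610 = 2074 d
Total t = 5490 + 2074 = 7564 d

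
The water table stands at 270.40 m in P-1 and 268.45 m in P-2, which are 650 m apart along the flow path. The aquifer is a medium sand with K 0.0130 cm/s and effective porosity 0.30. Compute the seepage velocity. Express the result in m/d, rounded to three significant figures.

0.112 m/d

Hydraulic gradient i = (270.40 − 268.45) / 650 = 1.95 / 650 = 0.003000
K = 0.0130 cm/s × 864 = 11.23 m/d
q = Ki = 11.23 × 0.003000 = 0.03370 m/d
Seepage velocity v = q / n = 0.03370 / 0.30 = 0.1123 m/d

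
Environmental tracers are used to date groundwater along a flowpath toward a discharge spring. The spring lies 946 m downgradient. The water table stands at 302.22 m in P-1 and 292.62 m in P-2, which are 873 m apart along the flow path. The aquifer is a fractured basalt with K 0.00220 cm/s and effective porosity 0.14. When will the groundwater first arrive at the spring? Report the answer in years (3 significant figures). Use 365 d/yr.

17.4 years

Hydraulic gradient i = (302.22 − 292.62) / 873 = 9.60 / 873 = 0.01100
K = 0.00220 cm/s × 864 = 1.901 m/d
Specific discharge q = 1.901 × 0.01100 = 0.02090 m/d
Average linear velocity = 0.02090 / 0.14 = 0.1493 m/d
t = L / v = 946 / 0.1493 = 6336 d
   = 6336 / 365 = 17.4 yr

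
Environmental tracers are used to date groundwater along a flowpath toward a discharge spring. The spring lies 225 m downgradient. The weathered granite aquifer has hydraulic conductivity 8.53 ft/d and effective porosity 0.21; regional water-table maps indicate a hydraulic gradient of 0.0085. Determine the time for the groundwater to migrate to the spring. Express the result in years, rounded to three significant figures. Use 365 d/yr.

K = 8.53 ft/d × 0.3048 = 2.600 m/d
Darcy flux q = K·i = 2.600 × 0.0085 = 0.02210 m/d
v = Ki/n = 2.600·0.0085/0.21 = 0.1052 m/d
t = L / v = 225 / 0.1052 = 2138 d
   = 2138 / 365 = 5.86 yr

5.86 years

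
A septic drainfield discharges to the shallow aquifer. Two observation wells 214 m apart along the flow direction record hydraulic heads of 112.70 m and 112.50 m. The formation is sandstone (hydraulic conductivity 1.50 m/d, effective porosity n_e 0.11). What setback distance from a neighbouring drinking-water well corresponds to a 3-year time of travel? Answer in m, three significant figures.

14.0 m

Hydraulic gradient i = (112.70 − 112.50) / 214 = 0.20 / 214 = 9.346e-4
Darcy flux q = K·i = 1.50 × 9.346e-4 = 0.001402 m/d
v_s = q/n_e = 0.001402/0.11 = 0.01274 m/d
T = 3 yr × 365 = 1095 d
L = v × T = 0.01274 × 1095 = 13.95 m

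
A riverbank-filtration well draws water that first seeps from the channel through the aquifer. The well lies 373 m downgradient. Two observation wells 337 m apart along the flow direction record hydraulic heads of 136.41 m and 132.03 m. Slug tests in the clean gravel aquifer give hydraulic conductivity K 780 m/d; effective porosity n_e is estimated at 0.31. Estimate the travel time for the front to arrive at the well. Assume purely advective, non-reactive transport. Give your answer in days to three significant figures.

Hydraulic gradient i = (136.41 − 132.03) / 337 = 4.38 / 337 = 0.01300
Darcy flux q = K·i = 780 × 0.01300 = 10.14 m/d
v_s = q/n_e = 10.14/0.31 = 32.70 m/d
t = L / v = 373 / 32.70 = 11.41 d

11.4 days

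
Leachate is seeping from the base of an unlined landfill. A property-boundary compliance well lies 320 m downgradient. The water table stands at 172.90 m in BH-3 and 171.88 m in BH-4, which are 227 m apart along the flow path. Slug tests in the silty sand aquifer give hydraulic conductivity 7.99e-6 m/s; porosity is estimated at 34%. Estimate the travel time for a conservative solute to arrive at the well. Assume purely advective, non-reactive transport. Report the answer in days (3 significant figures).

35100 days

Hydraulic gradient i = (172.90 − 171.88) / 227 = 1.02 / 227 = 0.004493
K = 7.99e-6 m/s × 86400 s/d = 0.6903 m/d
Specific discharge q = 0.6903 × 0.004493 = 0.003102 m/d
v_s = q/n_e = 0.003102/0.34 = 0.009123 m/d
t = L / v = 320 / 0.009123 = 35070 d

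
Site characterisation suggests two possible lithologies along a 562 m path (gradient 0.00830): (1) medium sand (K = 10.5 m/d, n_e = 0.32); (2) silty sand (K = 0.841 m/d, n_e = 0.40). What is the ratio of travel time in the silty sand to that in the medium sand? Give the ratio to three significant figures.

15.6

Unit 1 (medium sand): v = 10.5×0.0083/0.32 = 0.2723 m/d, t = 562/0.2723 = 2064 d
Unit 2 (silty sand): v = 0.841×0.0083/0.40 = 0.01745 m/d, t = 562/0.01745 = 32200 d
t(silty sand) / t(medium sand) = 32200/2064 = 15.6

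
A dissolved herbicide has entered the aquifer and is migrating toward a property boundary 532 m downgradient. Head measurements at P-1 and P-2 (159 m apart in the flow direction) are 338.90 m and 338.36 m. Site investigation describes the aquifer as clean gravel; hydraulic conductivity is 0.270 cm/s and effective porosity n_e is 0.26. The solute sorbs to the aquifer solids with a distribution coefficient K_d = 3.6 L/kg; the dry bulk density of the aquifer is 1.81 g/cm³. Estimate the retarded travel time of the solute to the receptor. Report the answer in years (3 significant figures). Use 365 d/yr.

Hydraulic gradient i = (338.90 − 338.36) / 159 = 0.54 / 159 = 0.003396
K = 0.270 cm/s × 864 = 233.3 m/d
Darcy flux q = K·i = 233.3 × 0.003396 = 0.7923 m/d
Seepage velocity v = q / n = 0.7923 / 0.26 = 3.047 m/d
Retardation R = 1 + ρ_b·K_d/n = 1 + 1.81×3.6/0.26 = 26.06
Contaminant velocity v_c = v/R = 3.047/26.06 = 0.1169 m/d
t = L/v_c = 532/0.1169 = 4550 d
   = 4550/365 = 12.5 yr

12.5 years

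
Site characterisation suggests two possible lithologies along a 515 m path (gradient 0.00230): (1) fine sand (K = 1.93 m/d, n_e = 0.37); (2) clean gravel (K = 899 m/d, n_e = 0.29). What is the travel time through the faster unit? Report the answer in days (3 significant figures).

72.2 days

Unit 1 (fine sand): v = 1.93×0.0023/0.37 = 0.01200 m/d, t = 515/0.01200 = 42930 d
Unit 2 (clean gravel): v = 899×0.0023/0.29 = 7.130 m/d, t = 515/7.130 = 72.23 d
Faster unit: t = 72.2 d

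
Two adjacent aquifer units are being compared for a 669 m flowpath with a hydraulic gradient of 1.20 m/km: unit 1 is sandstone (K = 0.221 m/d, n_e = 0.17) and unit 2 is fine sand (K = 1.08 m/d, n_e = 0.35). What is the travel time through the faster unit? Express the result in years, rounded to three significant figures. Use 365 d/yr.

495 years

Unit 1 (sandstone): v = 0.221×0.0012/0.17 = 0.001560 m/d, t = 669/0.001560 = 428800 d
Unit 2 (fine sand): v = 1.08×0.0012/0.35 = 0.003703 m/d, t = 669/0.003703 = 180700 d
Faster: 180700 d / 365 = 495 yr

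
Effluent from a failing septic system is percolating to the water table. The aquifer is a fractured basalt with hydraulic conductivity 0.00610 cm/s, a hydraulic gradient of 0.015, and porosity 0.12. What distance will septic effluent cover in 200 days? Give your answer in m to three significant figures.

K = 0.00610 cm/s × 864 = 5.270 m/d
Specific discharge q = 5.270 × 0.015 = 0.07906 m/d
v_s = q/n_e = 0.07906/0.12 = 0.6588 m/d
L = v × T = 0.6588 × 200 = 131.8 m

132 m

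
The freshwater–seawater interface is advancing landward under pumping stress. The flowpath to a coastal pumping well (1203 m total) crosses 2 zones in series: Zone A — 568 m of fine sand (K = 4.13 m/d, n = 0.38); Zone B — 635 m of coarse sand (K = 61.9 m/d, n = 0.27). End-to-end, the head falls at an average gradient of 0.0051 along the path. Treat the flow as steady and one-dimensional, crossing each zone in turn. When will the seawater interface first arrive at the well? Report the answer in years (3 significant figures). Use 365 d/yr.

Steady 1-D flow in series ⇒ the Darcy flux q is identical in every zone and the zone head losses add (resistances L/K in series).
Σ(L/K) = 568/4.13 + 635/61.9 = 137.5 + 10.26 = 147.8 d
K_eq = L_total / Σ(L/K) = 1203 / 147.8 = 8.140 m/d
q = K_eq · i = 8.140 × 0.0051 = 0.04151 m/d (same in every zone)
Zone A: v = q/n = 0.04151/0.38 = 0.1092 m/d → t_A = 568/0.1092 = 5199 d
Zone B: v = q/n = 0.04151/0.27 = 0.1538 m/d → t_B = 635/0.1538 = 4130 d
Total t = 5199 + 4130 = 9329 d
   = 9329 / 365 = 25.6 yr

25.6 years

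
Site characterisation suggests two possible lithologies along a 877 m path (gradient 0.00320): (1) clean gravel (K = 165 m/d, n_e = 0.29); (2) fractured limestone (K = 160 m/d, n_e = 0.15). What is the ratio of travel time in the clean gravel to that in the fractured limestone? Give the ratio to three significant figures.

1.87

Unit 1 (clean gravel): v = 165×0.0032/0.29 = 1.821 m/d, t = 877/1.821 = 481.7 d
Unit 2 (fractured limestone): v = 160×0.0032/0.15 = 3.413 m/d, t = 877/3.413 = 256.9 d
t(clean gravel) / t(fractured limestone) = 481.7/256.9 = 1.87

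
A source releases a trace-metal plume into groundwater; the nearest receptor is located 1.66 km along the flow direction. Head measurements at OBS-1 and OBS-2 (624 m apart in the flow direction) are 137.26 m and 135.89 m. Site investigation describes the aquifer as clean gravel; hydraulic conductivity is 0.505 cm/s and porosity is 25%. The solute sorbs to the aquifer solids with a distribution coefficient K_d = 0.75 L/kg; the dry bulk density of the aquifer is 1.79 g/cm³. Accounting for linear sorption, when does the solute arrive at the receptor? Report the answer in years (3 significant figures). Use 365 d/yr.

7.56 years

Hydraulic gradient i = (137.26 − 135.89) / 624 = 1.37 / 624 = 0.002196
K = 0.505 cm/s × 864 = 436.3 m/d
q = Ki = 436.3 × 0.002196 = 0.9579 m/d
Average linear velocity = 0.9579 / 0.25 = 3.832 m/d
Retardation R = 1 + ρ_b·K_d/n = 1 + 1.79×0.75/0.25 = 6.370
Contaminant velocity v_c = v/R = 3.832/6.370 = 0.6015 m/d
L = 1.66 km = 1660 m
t = L/v_c = 1660/0.6015 = 2760 d
   = 2760/365 = 7.56 yr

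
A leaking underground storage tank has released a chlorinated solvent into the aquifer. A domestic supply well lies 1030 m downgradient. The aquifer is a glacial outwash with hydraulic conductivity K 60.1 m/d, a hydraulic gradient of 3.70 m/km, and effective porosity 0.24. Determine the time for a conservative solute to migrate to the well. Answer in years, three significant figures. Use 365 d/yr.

Darcy flux q = K·i = 60.1 × 0.0037 = 0.2224 m/d
v_s = q/n_e = 0.2224/0.24 = 0.9265 m/d
t = L / v = 1030 / 0.9265 = 1112 d
   = 1112 / 365 = 3.05 yr

3.05 years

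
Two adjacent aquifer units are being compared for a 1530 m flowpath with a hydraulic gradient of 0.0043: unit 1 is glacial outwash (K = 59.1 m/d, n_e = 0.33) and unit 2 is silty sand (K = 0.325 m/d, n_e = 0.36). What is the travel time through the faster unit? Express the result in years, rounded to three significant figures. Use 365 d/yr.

Unit 1 (glacial outwash): v = 59.1×0.0043/0.33 = 0.7701 m/d, t = 1530/0.7701 = 1987 d
Unit 2 (silty sand): v = 0.325×0.0043/0.36 = 0.003882 m/d, t = 1530/0.003882 = 394100 d
Faster: 1987 d / 365 = 5.44 yr

5.44 years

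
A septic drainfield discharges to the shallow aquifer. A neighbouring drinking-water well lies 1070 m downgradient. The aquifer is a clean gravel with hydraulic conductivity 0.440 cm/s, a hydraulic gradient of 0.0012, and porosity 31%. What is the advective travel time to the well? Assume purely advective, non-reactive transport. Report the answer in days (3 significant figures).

727 days

K = 0.440 cm/s × 864 = 380.2 m/d
Specific discharge q = 380.2 × 0.0012 = 0.4562 m/d
Seepage velocity v = q / n = 0.4562 / 0.31 = 1.472 m/d
t = L / v = 1070 / 1.472 = 727.1 d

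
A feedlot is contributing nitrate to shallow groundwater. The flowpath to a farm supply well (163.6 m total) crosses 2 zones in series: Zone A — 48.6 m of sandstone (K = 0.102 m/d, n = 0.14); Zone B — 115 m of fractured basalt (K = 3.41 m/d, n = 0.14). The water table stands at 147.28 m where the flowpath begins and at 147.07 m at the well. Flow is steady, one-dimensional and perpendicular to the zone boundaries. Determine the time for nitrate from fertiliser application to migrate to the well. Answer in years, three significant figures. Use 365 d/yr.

Total head drop ΔH = 147.28 − 147.07 = 0.21 m
Continuity: the same q passes through each zone, so ΔH = q·Σ(L_j/K_j) — the zones act as resistances in series.
Σ(L/K) = 48.6/0.102 + 115/3.41 = 476.5 + 33.72 = 510.2 d
q = ΔH / Σ(L/K) = 0.21 / 510.2 = 4.116e-4 m/d (same in every zone)
Zone A: v = q/n = 4.116e-4/0.14 = 0.002940 m/d → t_A = 48.6/0.002940 = 16530 d
Zone B: v = q/n = 4.116e-4/0.14 = 0.002940 m/d → t_B = 115/0.002940 = 39110 d
Total t = 16530 + 39110 = 55650 d
   = 55650 / 365 = 152 yr

152 years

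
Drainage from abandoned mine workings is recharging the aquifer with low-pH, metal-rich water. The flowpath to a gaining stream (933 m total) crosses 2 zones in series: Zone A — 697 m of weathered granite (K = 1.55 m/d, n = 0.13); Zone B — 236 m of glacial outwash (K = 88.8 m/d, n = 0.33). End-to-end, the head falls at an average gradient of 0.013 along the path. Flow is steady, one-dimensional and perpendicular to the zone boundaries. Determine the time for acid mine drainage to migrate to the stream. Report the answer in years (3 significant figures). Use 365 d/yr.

Steady 1-D flow in series ⇒ the Darcy flux q is identical in every zone and the zone head losses add (resistances L/K in series).
Σ(L/K) = 697/1.55 + 236/88.8 = 449.7 + 2.658 = 452.3 d
K_eq = L_total / Σ(L/K) = 933 / 452.3 = 2.063 m/d
q = K_eq · i = 2.063 × 0.013 = 0.02681 m/d (same in every zone)
Zone A: v = q/n = 0.02681/0.13 = 0.2063 m/d → t_A = 697/0.2063 = 3379 d
Zone B: v = q/n = 0.02681/0.33 = 0.08126 m/d → t_B = 236/0.08126 = 2904 d
Total t = 3379 + 2904 = 6284 d
   = 6284 / 365 = 17.2 yr

17.2 years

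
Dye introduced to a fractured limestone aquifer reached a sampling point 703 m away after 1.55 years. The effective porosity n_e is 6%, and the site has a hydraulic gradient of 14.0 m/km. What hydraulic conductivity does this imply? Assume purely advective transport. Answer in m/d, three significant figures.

t = 1.55 years = 565.8 d
v = L / t = 703 / 565.8 = 1.243 m/d
K = v · n / i = 1.243 × 0.06 / 0.014 = 5.33 m/d

5.33 m/d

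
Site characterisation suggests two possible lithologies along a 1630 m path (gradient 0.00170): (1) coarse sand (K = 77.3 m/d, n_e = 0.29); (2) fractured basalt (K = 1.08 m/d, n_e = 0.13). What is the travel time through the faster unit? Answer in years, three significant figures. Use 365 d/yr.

9.86 years

Unit 1 (coarse sand): v = 77.3×0.0017/0.29 = 0.4531 m/d, t = 1630/0.4531 = 3597 d
Unit 2 (fractured basalt): v = 1.08×0.0017/0.13 = 0.01412 m/d, t = 1630/0.01412 = 115400 d
Faster: 3597 d / 365 = 9.86 yr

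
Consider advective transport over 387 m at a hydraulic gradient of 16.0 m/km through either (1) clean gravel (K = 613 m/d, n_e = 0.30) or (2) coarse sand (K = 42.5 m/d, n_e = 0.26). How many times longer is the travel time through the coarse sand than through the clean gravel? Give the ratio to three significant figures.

12.5

Unit 1 (clean gravel): v = 613×0.016/0.30 = 32.69 m/d, t = 387/32.69 = 11.84 d
Unit 2 (coarse sand): v = 42.5×0.016/0.26 = 2.615 m/d, t = 387/2.615 = 148.0 d
t(coarse sand) / t(clean gravel) = 148.0/11.84 = 12.5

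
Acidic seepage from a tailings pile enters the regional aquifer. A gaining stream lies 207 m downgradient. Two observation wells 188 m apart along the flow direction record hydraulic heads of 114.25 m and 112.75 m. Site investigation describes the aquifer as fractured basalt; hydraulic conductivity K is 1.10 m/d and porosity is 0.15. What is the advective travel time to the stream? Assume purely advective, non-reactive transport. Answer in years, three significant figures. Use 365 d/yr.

Hydraulic gradient i = (114.25 − 112.75) / 188 = 1.50 / 188 = 0.007979
Darcy flux q = K·i = 1.10 × 0.007979 = 0.008777 m/d
Seepage velocity v = q / n = 0.008777 / 0.15 = 0.05851 m/d
t = L / v = 207 / 0.05851 = 3538 d
   = 3538 / 365 = 9.69 yr

9.69 years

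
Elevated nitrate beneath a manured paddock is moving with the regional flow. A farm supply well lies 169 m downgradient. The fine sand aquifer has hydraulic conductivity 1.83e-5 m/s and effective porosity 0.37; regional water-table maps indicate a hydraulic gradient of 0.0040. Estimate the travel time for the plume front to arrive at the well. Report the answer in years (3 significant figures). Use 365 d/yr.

K = 1.83e-5 m/s × 86400 s/d = 1.581 m/d
Darcy flux q = K·i = 1.581 × 0.0040 = 0.006324 m/d
v_s = q/n_e = 0.006324/0.37 = 0.01709 m/d
t = L / v = 169 / 0.01709 = 9887 d
   = 9887 / 365 = 27.1 yr

27.1 years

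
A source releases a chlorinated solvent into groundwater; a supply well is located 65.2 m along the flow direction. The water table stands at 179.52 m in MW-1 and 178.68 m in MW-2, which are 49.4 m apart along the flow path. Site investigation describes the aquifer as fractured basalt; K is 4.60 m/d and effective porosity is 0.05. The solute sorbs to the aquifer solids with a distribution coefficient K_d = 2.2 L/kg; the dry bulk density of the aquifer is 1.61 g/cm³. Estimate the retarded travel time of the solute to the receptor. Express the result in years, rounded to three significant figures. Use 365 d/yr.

Hydraulic gradient i = (179.52 − 178.68) / 49.4 = 0.84 / 49.4 = 0.01700
Specific discharge q = 4.60 × 0.01700 = 0.07822 m/d
v_s = q/n_e = 0.07822/0.05 = 1.564 m/d
Retardation R = 1 + ρ_b·K_d/n = 1 + 1.61×2.2/0.05 = 71.84
Contaminant velocity v_c = v/R = 1.564/71.84 = 0.02178 m/d
t = L/v_c = 65.2/0.02178 = 2994 d
   = 2994/365 = 8.20 yr

8.20 years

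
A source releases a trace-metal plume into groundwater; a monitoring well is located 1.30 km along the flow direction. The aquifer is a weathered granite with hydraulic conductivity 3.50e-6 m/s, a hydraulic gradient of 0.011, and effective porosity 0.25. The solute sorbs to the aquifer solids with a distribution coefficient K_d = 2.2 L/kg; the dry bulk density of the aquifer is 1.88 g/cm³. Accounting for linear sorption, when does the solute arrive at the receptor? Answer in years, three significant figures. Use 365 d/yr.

K = 3.50e-6 m/s × 86400 s/d = 0.3024 m/d
q = Ki = 0.3024 × 0.011 = 0.003326 m/d
v_s = q/n_e = 0.003326/0.25 = 0.01331 m/d
Retardation R = 1 + ρ_b·K_d/n = 1 + 1.88×2.2/0.25 = 17.54
Contaminant velocity v_c = v/R = 0.01331/17.54 = 7.584e-4 m/d
L = 1.30 km = 1300 m
t = L/v_c = 1300/7.584e-4 = 1.714e6 d
   = 1.714e6/365 = 4700 yr

4700 years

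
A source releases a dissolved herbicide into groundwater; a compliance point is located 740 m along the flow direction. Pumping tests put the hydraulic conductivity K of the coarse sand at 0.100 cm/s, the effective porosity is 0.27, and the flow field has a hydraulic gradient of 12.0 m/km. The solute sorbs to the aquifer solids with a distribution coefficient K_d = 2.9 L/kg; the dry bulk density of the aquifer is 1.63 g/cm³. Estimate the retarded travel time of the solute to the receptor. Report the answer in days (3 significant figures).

K = 0.100 cm/s × 864 = 86.40 m/d
Darcy flux q = K·i = 86.40 × 0.012 = 1.037 m/d
Average linear velocity = 1.037 / 0.27 = 3.840 m/d
Retardation R = 1 + ρ_b·K_d/n = 1 + 1.63×2.9/0.27 = 18.51
Contaminant velocity v_c = v/R = 3.840/18.51 = 0.2075 m/d
t = L/v_c = 740/0.2075 = 3567 d

3570 days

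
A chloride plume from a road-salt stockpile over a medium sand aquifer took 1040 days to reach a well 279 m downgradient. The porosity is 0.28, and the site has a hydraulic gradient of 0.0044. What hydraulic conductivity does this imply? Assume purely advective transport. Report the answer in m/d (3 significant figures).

17.1 m/d

v = L / t = 279 / 1040 = 0.2683 m/d
K = v · n / i = 0.2683 × 0.28 / 0.0044 = 17.1 m/d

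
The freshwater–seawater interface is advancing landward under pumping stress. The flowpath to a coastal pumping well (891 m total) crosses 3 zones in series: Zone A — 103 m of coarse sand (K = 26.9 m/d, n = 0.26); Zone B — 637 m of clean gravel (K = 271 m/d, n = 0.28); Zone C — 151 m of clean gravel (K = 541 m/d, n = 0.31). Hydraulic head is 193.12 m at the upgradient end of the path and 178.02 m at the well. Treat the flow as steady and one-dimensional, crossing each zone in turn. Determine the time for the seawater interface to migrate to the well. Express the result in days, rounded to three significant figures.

Total head drop ΔH = 193.12 − 178.02 = 15.10 m
Continuity: the same q passes through each zone, so ΔH = q·Σ(L_j/K_j) — the zones act as resistances in series.
Σ(L/K) = 103/26.9 + 637/271 + 151/541 = 3.829 + 2.351 + 0.2791 = 6.459 d
q = ΔH / Σ(L/K) = 15.10 / 6.459 = 2.338 m/d (same in every zone)
Zone A: v = q/n = 2.338/0.26 = 8.992 m/d → t_A = 103/8.992 = 11.45 d
Zone B: v = q/n = 2.338/0.28 = 8.350 m/d → t_B = 637/8.350 = 76.29 d
Zone C: v = q/n = 2.338/0.31 = 7.542 m/d → t_C = 151/7.542 = 20.02 d
Total t = 11.45 + 76.29 + 20.02 = 107.8 d

108 days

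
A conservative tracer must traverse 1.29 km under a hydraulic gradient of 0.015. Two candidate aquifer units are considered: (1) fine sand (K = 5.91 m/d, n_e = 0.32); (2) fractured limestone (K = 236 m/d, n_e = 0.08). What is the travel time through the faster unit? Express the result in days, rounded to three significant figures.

Unit 1 (fine sand): v = 5.91×0.015/0.32 = 0.2770 m/d, t = 1290/0.2770 = 4657 d
Unit 2 (fractured limestone): v = 236×0.015/0.08 = 44.25 m/d, t = 1290/44.25 = 29.15 d
Faster unit: t = 29.2 d

29.2 days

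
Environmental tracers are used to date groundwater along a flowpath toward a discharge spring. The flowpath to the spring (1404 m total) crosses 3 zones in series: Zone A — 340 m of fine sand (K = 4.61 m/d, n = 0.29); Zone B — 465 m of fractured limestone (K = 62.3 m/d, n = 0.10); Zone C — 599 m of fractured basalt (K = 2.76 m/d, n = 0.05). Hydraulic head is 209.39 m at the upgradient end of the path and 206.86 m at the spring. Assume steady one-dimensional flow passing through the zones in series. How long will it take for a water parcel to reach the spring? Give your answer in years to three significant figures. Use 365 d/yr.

56.5 years

Total head drop ΔH = 209.39 − 206.86 = 2.53 m
Steady 1-D flow in series ⇒ the Darcy flux q is identical in every zone and the zone head losses add (resistances L/K in series).
Σ(L/K) = 340/4.61 + 465/62.3 + 599/2.76 = 73.75 + 7.464 + 217.0 = 298.2 d
q = ΔH / Σ(L/K) = 2.53 / 298.2 = 0.008483 m/d (same in every zone)
Zone A: v = q/n = 0.008483/0.29 = 0.02925 m/d → t_A = 340/0.02925 = 11620 d
Zone B: v = q/n = 0.008483/0.10 = 0.08483 m/d → t_B = 465/0.08483 = 5482 d
Zone C: v = q/n = 0.008483/0.05 = 0.1697 m/d → t_C = 599/0.1697 = 3531 d
Total t = 11620 + 5482 + 3531 = 20640 d
   = 20640 / 365 = 56.5 yr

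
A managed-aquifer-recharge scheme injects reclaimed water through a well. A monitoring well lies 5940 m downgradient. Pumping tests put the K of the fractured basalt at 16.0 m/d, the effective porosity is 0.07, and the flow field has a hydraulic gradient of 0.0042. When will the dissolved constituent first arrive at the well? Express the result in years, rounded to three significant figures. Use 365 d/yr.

Specific discharge q = 16.0 × 0.0042 = 0.06720 m/d
v_s = q/n_e = 0.06720/0.07 = 0.9600 m/d
t = L / v = 5940 / 0.9600 = 6188 d
   = 6188 / 365 = 17.0 yr

17.0 years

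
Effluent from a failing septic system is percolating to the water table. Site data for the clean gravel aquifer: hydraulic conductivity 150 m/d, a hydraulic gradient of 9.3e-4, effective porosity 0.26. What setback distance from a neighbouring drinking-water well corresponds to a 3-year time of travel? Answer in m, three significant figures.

588 m

Specific discharge q = 150 × 9.3e-4 = 0.1395 m/d
v = Ki/n = 150·9.3e-4/0.26 = 0.5365 m/d
T = 3 yr × 365 = 1095 d
L = v × T = 0.5365 × 1095 = 587.5 m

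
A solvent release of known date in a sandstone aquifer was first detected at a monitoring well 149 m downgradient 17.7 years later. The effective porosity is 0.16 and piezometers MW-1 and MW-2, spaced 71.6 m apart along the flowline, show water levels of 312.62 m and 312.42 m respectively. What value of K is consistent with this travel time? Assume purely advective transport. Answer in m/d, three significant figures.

1.32 m/d

Hydraulic gradient i = (312.62 − 312.42) / 71.6 = 0.20 / 71.6 = 0.002793
t = 17.7 years = 6461 d
v = L / t = 149 / 6461 = 0.02306 m/d
K = v · n / i = 0.02306 × 0.16 / 0.002793 = 1.32 m/d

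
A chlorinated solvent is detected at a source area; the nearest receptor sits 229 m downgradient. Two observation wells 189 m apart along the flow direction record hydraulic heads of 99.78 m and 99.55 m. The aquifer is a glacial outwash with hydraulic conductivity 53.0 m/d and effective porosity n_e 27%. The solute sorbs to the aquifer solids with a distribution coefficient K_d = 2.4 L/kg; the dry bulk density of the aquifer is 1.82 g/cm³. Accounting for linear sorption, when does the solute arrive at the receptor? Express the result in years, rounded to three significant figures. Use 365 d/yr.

45.1 years

Hydraulic gradient i = (99.78 − 99.55) / 189 = 0.23 / 189 = 0.001217
Darcy flux q = K·i = 53.0 × 0.001217 = 0.06450 m/d
Seepage velocity v = q / n = 0.06450 / 0.27 = 0.2389 m/d
Retardation R = 1 + ρ_b·K_d/n = 1 + 1.82×2.4/0.27 = 17.18
Contaminant velocity v_c = v/R = 0.2389/17.18 = 0.01391 m/d
t = L/v_c = 229/0.01391 = 16470 d
   = 16470/365 = 45.1 yr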